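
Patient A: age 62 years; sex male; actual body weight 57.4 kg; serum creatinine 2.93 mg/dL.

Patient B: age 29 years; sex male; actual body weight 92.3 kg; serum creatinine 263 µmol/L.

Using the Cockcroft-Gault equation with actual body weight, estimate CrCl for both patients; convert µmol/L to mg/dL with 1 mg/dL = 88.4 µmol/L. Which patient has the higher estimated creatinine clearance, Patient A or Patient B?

Patient B

Patient A: CrCl = (140 − 62) × 57.4 / (72 × 2.93) = 4477.2 / 210.96 ≈ 21.2 mL/min
Patient B: SCr = 263 / 88.4 = 2.975 mg/dL
Patient B: CrCl = (140 − 29) × 92.3 / (72 × 2.975) = 10245.3 / 214.20 ≈ 47.8 mL/min
21.2 vs 47.8 mL/min → Patient B is higher.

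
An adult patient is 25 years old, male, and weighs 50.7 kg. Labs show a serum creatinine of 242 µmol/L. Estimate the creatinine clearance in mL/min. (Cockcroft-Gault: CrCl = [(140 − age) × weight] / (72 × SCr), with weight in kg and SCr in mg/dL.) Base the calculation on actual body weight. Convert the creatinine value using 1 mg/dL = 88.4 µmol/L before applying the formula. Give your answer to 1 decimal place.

SCr = 242 / 88.4 = 2.738 mg/dL
CrCl = (140 − 25) × 50.7 / (72 × 2.738) = 5830.5 / 197.14 ≈ 29.6 mL/min

29.6 mL/min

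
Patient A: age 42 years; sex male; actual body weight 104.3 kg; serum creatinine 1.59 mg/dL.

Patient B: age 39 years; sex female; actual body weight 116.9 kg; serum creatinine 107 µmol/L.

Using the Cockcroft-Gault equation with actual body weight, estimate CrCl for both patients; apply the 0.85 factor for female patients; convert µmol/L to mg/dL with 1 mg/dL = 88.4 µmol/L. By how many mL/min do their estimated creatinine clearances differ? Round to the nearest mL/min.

26 mL/min

Patient A: CrCl = (140 − 42) × 104.3 / (72 × 1.59) = 10221.4 / 114.48 ≈ 89.3 mL/min
Patient B: SCr = 107 / 88.4 = 1.21 mg/dL
Patient B: CrCl = (140 − 39) × 116.9 / (72 × 1.21) × 0.85 = 11806.9 / 87.12 × 0.85 ≈ 115.2 mL/min
|89.3 − 115.2| = 25.9 mL/min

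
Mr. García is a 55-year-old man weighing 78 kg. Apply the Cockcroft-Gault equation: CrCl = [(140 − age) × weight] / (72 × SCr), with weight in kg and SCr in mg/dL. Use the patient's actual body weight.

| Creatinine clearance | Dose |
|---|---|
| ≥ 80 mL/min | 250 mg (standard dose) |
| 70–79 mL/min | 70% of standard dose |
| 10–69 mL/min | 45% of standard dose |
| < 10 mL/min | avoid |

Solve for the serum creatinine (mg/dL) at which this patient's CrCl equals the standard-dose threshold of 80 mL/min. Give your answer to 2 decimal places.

Standard dose requires CrCl ≥ 80 mL/min.
Set (140 − 55) × 78 / (72 × SCr) = 80
SCr = (140 − 55) × 78 / (72 × 80) = 1.151 mg/dL

1.15 mg/dL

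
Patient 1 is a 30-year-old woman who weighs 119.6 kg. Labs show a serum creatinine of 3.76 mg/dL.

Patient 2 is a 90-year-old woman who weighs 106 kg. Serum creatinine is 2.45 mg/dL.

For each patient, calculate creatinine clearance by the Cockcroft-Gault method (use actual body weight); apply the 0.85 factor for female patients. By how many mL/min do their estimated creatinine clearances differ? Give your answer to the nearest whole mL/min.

16 mL/min

Patient 1: CrCl = (140 − 30) × 119.6 / (72 × 3.76) × 0.85 = 13156.0 / 270.72 × 0.85 ≈ 41.3 mL/min
Patient 2: CrCl = (140 − 90) × 106 / (72 × 2.45) × 0.85 = 5300.0 / 176.40 × 0.85 ≈ 25.5 mL/min
|41.3 − 25.5| = 15.8 mL/min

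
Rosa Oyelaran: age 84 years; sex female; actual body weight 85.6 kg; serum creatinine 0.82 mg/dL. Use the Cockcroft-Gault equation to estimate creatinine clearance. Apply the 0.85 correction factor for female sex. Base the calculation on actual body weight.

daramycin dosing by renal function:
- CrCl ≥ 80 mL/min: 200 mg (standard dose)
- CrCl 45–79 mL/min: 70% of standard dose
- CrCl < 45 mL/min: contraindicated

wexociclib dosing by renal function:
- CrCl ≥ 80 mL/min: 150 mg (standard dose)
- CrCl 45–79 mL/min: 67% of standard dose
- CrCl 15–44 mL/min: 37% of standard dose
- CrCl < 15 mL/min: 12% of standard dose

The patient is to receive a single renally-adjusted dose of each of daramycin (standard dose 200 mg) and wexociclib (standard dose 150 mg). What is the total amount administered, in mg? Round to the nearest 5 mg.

CrCl = (140 − 84) × 85.6 / (72 × 0.82) × 0.85 = 4793.6 / 59.04 × 0.85 ≈ 69.0 mL/min
CrCl ≈ 69 mL/min.
daramycin: 45–79 mL/min → 70% of 200 mg = 140 mg.
wexociclib: 45–79 mL/min → 67% of 150 mg = 100.5 mg.
Total = 140 + 100.5 = 240.5 mg.

240 mg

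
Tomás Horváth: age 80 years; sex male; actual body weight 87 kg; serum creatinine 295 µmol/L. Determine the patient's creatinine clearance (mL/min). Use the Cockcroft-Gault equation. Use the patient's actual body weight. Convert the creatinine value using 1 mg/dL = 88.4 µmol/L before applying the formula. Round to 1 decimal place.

SCr = 295 / 88.4 = 3.337 mg/dL
CrCl = (140 − 80) × 87 / (72 × 3.337) = 5220.0 / 240.26 ≈ 21.7 mL/min

21.7 mL/min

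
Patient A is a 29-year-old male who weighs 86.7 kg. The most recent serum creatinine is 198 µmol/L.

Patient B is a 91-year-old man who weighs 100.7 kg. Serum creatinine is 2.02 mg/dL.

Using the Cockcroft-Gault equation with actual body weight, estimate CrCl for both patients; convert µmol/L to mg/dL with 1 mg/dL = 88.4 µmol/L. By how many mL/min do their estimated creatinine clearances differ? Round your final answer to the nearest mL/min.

26 mL/min

Patient A: SCr = 198 / 88.4 = 2.24 mg/dL
Patient A: CrCl = (140 − 29) × 86.7 / (72 × 2.24) = 9623.7 / 161.28 ≈ 59.7 mL/min
Patient B: CrCl = (140 − 91) × 100.7 / (72 × 2.02) = 4934.3 / 145.44 ≈ 33.9 mL/min
|59.7 − 33.9| = 25.8 mL/min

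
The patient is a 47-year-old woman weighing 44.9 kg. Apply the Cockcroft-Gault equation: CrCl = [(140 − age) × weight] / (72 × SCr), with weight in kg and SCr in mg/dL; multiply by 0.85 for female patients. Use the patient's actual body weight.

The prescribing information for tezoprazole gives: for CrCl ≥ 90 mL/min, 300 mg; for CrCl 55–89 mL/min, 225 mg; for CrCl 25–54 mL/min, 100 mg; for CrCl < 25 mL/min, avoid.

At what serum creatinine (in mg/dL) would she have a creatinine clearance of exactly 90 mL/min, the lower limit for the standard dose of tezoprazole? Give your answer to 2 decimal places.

Standard dose requires CrCl ≥ 90 mL/min.
Set (140 − 47) × 44.9 × 0.85 / (72 × SCr) = 90
SCr = (140 − 47) × 44.9 × 0.85 / (72 × 90) = 0.548 mg/dL

0.55 mg/dL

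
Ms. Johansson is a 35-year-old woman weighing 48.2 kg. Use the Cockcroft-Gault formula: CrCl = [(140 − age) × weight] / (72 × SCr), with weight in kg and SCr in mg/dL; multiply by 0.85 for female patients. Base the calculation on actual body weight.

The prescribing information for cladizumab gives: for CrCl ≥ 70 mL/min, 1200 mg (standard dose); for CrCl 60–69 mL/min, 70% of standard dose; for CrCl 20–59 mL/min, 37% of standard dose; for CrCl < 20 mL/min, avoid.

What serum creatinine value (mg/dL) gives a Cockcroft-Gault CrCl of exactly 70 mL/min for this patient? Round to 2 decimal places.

0.85 mg/dL

Standard dose requires CrCl ≥ 70 mL/min.
Set (140 − 35) × 48.2 × 0.85 / (72 × SCr) = 70
SCr = (140 − 35) × 48.2 × 0.85 / (72 × 70) = 0.854 mg/dL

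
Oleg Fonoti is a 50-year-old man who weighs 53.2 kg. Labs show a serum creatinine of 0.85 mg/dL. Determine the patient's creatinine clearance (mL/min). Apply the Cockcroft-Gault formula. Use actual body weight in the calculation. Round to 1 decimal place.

CrCl = (140 − 50) × 53.2 / (72 × 0.85) = 4788.0 / 61.20 ≈ 78.2 mL/min

78.2 mL/min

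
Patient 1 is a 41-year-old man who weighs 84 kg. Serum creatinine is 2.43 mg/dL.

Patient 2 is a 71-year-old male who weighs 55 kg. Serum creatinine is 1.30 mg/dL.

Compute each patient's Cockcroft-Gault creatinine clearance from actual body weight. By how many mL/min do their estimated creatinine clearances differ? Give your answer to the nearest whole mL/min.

Patient 1: CrCl = (140 − 41) × 84 / (72 × 2.43) = 8316.0 / 174.96 ≈ 47.5 mL/min
Patient 2: CrCl = (140 − 71) × 55 / (72 × 1.3) = 3795.0 / 93.60 ≈ 40.5 mL/min
|47.5 − 40.5| = 7.0 mL/min

7 mL/min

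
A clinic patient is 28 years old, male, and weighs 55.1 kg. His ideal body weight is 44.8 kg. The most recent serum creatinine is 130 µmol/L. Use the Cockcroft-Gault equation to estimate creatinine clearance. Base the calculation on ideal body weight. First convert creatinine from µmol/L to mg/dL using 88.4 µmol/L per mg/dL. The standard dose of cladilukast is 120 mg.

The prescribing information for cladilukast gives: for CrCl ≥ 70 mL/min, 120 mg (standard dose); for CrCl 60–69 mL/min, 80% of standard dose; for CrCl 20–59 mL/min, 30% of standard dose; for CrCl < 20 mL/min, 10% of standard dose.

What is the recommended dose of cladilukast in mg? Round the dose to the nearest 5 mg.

35 mg

SCr = 130 / 88.4 = 1.471 mg/dL
CrCl = (140 − 28) × 44.8 / (72 × 1.471) = 5017.6 / 105.91 ≈ 47.4 mL/min
CrCl ≈ 47 mL/min → bracket 20–59 mL/min.
30% of 120 mg = 36 mg → 35 mg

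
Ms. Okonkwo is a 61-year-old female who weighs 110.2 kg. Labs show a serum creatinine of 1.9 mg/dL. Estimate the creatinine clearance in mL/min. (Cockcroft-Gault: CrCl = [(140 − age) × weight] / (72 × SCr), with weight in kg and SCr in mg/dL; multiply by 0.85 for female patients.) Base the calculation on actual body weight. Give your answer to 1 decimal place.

54.1 mL/min

CrCl = (140 − 61) × 110.2 / (72 × 1.9) × 0.85 = 8705.8 / 136.80 × 0.85 ≈ 54.1 mL/min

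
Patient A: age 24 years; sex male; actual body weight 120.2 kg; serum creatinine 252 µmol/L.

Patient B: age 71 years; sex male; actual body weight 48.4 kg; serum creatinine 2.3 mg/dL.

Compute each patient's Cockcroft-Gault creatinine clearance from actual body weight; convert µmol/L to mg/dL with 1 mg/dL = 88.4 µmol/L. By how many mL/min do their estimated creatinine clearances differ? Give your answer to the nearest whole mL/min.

48 mL/min

Patient A: SCr = 252 / 88.4 = 2.851 mg/dL
Patient A: CrCl = (140 − 24) × 120.2 / (72 × 2.851) = 13943.2 / 205.27 ≈ 67.9 mL/min
Patient B: CrCl = (140 − 71) × 48.4 / (72 × 2.3) = 3339.6 / 165.60 ≈ 20.2 mL/min
|67.9 − 20.2| = 47.7 mL/min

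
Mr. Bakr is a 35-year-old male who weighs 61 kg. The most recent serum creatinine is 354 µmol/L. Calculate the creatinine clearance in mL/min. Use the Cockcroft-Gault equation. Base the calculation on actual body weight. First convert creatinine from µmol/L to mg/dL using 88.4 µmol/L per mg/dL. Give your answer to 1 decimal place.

22.2 mL/min

SCr = 354 / 88.4 = 4.005 mg/dL
CrCl = (140 − 35) × 61 / (72 × 4.005) = 6405.0 / 288.36 ≈ 22.2 mL/min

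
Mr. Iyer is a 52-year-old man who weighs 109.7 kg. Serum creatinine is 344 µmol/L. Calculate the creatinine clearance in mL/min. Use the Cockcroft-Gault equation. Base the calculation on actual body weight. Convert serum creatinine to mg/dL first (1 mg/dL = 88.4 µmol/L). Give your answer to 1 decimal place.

SCr = 344 / 88.4 = 3.891 mg/dL
CrCl = (140 − 52) × 109.7 / (72 × 3.891) = 9653.6 / 280.15 ≈ 34.5 mL/min

34.5 mL/min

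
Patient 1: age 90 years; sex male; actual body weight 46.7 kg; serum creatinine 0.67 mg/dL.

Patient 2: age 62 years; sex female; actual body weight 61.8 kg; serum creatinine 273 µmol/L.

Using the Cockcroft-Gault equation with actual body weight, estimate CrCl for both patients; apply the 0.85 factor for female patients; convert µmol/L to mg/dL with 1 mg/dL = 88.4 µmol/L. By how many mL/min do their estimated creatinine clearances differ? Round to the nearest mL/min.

Patient 1: CrCl = (140 − 90) × 46.7 / (72 × 0.67) = 2335.0 / 48.24 ≈ 48.4 mL/min
Patient 2: SCr = 273 / 88.4 = 3.088 mg/dL
Patient 2: CrCl = (140 − 62) × 61.8 / (72 × 3.088) × 0.85 = 4820.4 / 222.34 × 0.85 ≈ 18.4 mL/min
|48.4 − 18.4| = 30.0 mL/min

30 mL/min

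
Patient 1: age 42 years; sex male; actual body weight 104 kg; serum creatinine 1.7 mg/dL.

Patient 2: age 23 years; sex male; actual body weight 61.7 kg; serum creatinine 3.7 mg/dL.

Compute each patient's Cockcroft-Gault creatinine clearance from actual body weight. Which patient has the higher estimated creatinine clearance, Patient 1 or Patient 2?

Patient 1: CrCl = (140 − 42) × 104 / (72 × 1.7) = 10192.0 / 122.40 ≈ 83.3 mL/min
Patient 2: CrCl = (140 − 23) × 61.7 / (72 × 3.7) = 7218.9 / 266.40 ≈ 27.1 mL/min
83.3 vs 27.1 mL/min → Patient 1 is higher.

Patient 1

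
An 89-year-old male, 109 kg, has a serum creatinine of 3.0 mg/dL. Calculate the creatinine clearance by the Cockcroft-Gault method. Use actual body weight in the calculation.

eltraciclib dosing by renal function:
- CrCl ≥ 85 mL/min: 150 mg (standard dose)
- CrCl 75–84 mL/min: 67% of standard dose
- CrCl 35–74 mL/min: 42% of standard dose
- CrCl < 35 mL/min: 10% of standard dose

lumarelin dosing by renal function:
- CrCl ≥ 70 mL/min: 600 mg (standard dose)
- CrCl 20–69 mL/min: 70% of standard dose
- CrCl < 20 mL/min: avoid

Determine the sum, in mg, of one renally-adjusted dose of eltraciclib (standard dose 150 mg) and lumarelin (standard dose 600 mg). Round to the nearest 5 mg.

CrCl = (140 − 89) × 109 / (72 × 3) = 5559.0 / 216.00 ≈ 25.7 mL/min
CrCl ≈ 26 mL/min.
eltraciclib: < 35 mL/min → 10% of 150 mg = 15 mg.
lumarelin: 20–69 mL/min → 70% of 600 mg = 420 mg.
Total = 15 + 420 = 435 mg.

435 mg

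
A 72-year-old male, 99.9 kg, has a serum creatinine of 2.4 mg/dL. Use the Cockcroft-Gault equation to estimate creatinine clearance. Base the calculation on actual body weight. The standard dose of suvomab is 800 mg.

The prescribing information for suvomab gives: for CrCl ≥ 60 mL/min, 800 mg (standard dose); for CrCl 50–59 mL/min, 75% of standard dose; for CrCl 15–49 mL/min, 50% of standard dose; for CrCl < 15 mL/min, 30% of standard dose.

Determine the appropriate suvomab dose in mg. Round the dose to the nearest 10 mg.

CrCl = (140 − 72) × 99.9 / (72 × 2.4) = 6793.2 / 172.80 ≈ 39.3 mL/min
CrCl ≈ 39 mL/min → bracket 15–49 mL/min.
50% of 800 mg = 400 mg

400 mg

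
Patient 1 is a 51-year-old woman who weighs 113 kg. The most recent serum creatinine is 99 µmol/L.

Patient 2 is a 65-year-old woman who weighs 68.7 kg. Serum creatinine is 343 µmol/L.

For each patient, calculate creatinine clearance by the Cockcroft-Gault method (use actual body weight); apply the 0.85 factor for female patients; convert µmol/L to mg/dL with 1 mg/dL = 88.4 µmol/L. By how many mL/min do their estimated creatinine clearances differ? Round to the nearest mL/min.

Patient 1: SCr = 99 / 88.4 = 1.12 mg/dL
Patient 1: CrCl = (140 − 51) × 113 / (72 × 1.12) × 0.85 = 10057.0 / 80.64 × 0.85 ≈ 106.0 mL/min
Patient 2: SCr = 343 / 88.4 = 3.88 mg/dL
Patient 2: CrCl = (140 − 65) × 68.7 / (72 × 3.88) × 0.85 = 5152.5 / 279.36 × 0.85 ≈ 15.7 mL/min
|106.0 − 15.7| = 90.3 mL/min

90 mL/min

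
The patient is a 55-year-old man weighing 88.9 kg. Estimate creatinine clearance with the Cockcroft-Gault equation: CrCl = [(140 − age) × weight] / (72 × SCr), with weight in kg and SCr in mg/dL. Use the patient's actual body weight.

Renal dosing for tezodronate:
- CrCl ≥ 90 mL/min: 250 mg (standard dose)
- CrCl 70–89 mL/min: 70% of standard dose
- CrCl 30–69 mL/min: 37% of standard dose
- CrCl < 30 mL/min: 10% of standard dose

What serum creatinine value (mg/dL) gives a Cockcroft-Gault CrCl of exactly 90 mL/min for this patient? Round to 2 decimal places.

Standard dose requires CrCl ≥ 90 mL/min.
Set (140 − 55) × 88.9 / (72 × SCr) = 90
SCr = (140 − 55) × 88.9 / (72 × 90) = 1.166 mg/dL

1.17 mg/dL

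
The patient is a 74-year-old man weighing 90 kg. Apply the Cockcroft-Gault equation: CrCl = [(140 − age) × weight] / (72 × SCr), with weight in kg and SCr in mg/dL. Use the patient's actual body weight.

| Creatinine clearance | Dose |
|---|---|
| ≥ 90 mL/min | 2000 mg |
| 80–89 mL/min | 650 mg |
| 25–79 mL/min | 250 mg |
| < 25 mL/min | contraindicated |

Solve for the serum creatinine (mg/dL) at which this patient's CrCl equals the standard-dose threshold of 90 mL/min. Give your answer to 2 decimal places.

0.92 mg/dL

Standard dose requires CrCl ≥ 90 mL/min.
Set (140 − 74) × 90 / (72 × SCr) = 90
SCr = (140 − 74) × 90 / (72 × 90) = 0.917 mg/dL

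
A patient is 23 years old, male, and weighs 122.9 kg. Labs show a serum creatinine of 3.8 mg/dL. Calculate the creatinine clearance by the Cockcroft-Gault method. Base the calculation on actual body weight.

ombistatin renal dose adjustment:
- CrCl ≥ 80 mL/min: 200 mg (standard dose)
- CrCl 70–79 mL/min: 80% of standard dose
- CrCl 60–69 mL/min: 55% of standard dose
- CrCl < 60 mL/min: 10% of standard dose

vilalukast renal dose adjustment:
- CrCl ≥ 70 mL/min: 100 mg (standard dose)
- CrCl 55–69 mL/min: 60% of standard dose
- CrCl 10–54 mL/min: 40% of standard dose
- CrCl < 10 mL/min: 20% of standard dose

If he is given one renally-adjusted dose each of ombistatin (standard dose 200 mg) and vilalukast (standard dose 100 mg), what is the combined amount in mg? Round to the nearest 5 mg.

CrCl = (140 − 23) × 122.9 / (72 × 3.8) = 14379.3 / 273.60 ≈ 52.6 mL/min
CrCl ≈ 53 mL/min.
ombistatin: < 60 mL/min → 10% of 200 mg = 20 mg.
vilalukast: 10–54 mL/min → 40% of 100 mg = 40 mg.
Total = 20 + 40 = 60 mg.

60 mg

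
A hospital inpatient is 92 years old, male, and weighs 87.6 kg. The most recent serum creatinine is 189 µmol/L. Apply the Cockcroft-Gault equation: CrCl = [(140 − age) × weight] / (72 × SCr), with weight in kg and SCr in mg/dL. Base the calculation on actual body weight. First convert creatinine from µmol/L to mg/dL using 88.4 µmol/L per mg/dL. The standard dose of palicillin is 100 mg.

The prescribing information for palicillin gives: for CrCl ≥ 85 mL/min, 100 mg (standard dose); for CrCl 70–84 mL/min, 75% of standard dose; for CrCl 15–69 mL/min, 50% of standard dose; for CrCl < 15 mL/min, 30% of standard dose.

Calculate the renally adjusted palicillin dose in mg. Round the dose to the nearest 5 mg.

50 mg

SCr = 189 / 88.4 = 2.138 mg/dL
CrCl = (140 − 92) × 87.6 / (72 × 2.138) = 4204.8 / 153.94 ≈ 27.3 mL/min
CrCl ≈ 27 mL/min → bracket 15–69 mL/min.
50% of 100 mg = 50 mg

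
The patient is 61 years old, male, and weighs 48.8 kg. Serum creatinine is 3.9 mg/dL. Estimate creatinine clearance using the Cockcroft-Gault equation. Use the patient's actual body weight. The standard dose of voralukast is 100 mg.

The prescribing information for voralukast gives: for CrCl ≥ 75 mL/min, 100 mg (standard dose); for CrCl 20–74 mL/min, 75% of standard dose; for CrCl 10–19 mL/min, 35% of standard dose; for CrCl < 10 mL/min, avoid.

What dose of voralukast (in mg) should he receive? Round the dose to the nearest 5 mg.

35 mg

CrCl = (140 − 61) × 48.8 / (72 × 3.9) = 3855.2 / 280.80 ≈ 13.7 mL/min
CrCl ≈ 14 mL/min → bracket 10–19 mL/min.
35% of 100 mg = 35 mg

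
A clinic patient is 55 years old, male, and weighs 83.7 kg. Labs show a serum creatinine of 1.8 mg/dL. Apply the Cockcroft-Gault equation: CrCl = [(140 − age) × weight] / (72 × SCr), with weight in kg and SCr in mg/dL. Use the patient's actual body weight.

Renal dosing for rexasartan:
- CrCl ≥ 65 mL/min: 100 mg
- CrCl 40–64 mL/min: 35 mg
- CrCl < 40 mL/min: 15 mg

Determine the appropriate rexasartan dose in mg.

CrCl = (140 − 55) × 83.7 / (72 × 1.8) = 7114.5 / 129.60 ≈ 54.9 mL/min
CrCl ≈ 55 mL/min → bracket 40–64 mL/min.
Dose for this bracket: 35 mg.

35 mg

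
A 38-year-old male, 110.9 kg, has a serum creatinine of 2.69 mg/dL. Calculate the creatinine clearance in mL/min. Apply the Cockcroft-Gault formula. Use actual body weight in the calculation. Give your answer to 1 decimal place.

58.4 mL/min

CrCl = (140 − 38) × 110.9 / (72 × 2.69) = 11311.8 / 193.68 ≈ 58.4 mL/min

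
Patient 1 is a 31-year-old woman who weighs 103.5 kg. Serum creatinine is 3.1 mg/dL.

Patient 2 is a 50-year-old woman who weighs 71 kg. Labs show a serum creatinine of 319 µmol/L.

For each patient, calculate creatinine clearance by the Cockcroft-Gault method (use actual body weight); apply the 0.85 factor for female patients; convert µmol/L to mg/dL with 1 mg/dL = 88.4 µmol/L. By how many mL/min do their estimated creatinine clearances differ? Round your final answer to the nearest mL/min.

22 mL/min

Patient 1: CrCl = (140 − 31) × 103.5 / (72 × 3.1) × 0.85 = 11281.5 / 223.20 × 0.85 ≈ 43.0 mL/min
Patient 2: SCr = 319 / 88.4 = 3.609 mg/dL
Patient 2: CrCl = (140 − 50) × 71 / (72 × 3.609) × 0.85 = 6390.0 / 259.85 × 0.85 ≈ 20.9 mL/min
|43.0 − 20.9| = 22.1 mL/min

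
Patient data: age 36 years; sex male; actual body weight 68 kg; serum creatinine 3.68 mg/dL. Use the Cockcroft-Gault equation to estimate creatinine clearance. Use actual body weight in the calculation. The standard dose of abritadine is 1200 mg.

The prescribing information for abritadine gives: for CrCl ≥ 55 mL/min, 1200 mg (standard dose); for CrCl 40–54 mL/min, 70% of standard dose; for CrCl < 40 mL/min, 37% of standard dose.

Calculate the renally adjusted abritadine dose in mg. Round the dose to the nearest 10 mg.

CrCl = (140 − 36) × 68 / (72 × 3.68) = 7072.0 / 264.96 ≈ 26.7 mL/min
CrCl ≈ 27 mL/min → bracket < 40 mL/min.
37% of 1200 mg = 444 mg → 440 mg

440 mg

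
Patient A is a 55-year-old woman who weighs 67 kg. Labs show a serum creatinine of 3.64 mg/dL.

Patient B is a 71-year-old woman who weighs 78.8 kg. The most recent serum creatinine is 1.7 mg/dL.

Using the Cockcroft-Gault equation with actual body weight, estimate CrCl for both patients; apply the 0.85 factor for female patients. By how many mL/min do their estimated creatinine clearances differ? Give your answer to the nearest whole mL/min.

Patient A: CrCl = (140 − 55) × 67 / (72 × 3.64) × 0.85 = 5695.0 / 262.08 × 0.85 ≈ 18.5 mL/min
Patient B: CrCl = (140 − 71) × 78.8 / (72 × 1.7) × 0.85 = 5437.2 / 122.40 × 0.85 ≈ 37.8 mL/min
|18.5 − 37.8| = 19.3 mL/min

19 mL/min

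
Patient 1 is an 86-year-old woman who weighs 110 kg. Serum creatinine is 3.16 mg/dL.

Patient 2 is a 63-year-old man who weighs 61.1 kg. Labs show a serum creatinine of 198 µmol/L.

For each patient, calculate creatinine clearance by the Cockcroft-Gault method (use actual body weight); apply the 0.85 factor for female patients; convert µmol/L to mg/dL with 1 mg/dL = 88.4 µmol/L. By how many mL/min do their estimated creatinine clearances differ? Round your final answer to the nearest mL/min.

Patient 1: CrCl = (140 − 86) × 110 / (72 × 3.16) × 0.85 = 5940.0 / 227.52 × 0.85 ≈ 22.2 mL/min
Patient 2: SCr = 198 / 88.4 = 2.24 mg/dL
Patient 2: CrCl = (140 − 63) × 61.1 / (72 × 2.24) = 4704.7 / 161.28 ≈ 29.2 mL/min
|22.2 − 29.2| = 7.0 mL/min

7 mL/min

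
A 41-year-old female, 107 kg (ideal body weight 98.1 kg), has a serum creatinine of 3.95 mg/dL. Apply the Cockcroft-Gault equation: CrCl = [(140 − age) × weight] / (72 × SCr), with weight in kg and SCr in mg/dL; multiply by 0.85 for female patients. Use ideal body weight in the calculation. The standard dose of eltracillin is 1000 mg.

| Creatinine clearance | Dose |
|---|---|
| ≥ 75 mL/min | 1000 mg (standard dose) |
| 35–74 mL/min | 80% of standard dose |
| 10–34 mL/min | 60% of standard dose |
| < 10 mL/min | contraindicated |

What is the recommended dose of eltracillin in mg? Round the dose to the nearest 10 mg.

600 mg

CrCl = (140 − 41) × 98.1 / (72 × 3.95) × 0.85 = 9711.9 / 284.40 × 0.85 ≈ 29.0 mL/min
CrCl ≈ 29 mL/min → bracket 10–34 mL/min.
60% of 1000 mg = 600 mg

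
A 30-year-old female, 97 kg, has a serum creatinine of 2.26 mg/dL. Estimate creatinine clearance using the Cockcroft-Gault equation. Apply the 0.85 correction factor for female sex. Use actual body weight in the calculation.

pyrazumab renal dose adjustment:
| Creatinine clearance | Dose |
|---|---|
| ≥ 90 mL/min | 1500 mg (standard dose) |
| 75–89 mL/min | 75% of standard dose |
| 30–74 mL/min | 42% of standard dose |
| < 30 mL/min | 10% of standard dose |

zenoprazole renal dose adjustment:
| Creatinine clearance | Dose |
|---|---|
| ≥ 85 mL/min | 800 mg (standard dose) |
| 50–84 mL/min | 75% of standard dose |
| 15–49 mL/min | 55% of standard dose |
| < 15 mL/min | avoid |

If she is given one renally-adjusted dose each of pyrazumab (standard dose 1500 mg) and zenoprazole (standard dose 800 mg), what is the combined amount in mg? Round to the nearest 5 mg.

1230 mg

CrCl = (140 − 30) × 97 / (72 × 2.26) × 0.85 = 10670.0 / 162.72 × 0.85 ≈ 55.7 mL/min
CrCl ≈ 56 mL/min.
pyrazumab: 30–74 mL/min → 42% of 1500 mg = 630 mg.
zenoprazole: 50–84 mL/min → 75% of 800 mg = 600 mg.
Total = 630 + 600 = 1230 mg.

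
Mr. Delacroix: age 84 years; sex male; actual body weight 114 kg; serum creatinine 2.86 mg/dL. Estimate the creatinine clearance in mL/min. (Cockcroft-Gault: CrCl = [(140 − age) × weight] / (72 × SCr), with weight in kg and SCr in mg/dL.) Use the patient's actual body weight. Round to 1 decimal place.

31.0 mL/min

CrCl = (140 − 84) × 114 / (72 × 2.86) = 6384.0 / 205.92 ≈ 31.0 mL/min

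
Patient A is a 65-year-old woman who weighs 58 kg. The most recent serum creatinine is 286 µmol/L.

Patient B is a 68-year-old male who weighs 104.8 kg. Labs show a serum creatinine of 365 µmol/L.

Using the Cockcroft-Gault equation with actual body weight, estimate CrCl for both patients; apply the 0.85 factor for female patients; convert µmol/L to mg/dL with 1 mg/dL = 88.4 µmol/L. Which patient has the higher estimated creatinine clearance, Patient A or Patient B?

Patient A: SCr = 286 / 88.4 = 3.235 mg/dL
Patient A: CrCl = (140 − 65) × 58 / (72 × 3.235) × 0.85 = 4350.0 / 232.92 × 0.85 ≈ 15.9 mL/min
Patient B: SCr = 365 / 88.4 = 4.129 mg/dL
Patient B: CrCl = (140 − 68) × 104.8 / (72 × 4.129) = 7545.6 / 297.29 ≈ 25.4 mL/min
15.9 vs 25.4 mL/min → Patient B is higher.

Patient B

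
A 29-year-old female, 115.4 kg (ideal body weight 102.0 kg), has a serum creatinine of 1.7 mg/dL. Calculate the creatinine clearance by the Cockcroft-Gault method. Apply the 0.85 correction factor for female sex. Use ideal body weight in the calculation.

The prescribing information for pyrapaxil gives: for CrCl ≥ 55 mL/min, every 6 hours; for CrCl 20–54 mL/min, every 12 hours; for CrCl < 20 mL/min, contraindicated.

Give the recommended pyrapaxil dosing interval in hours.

CrCl = (140 − 29) × 102 / (72 × 1.7) × 0.85 = 11322.0 / 122.40 × 0.85 ≈ 78.6 mL/min
CrCl ≈ 79 mL/min → bracket ≥ 55 mL/min → every 6 hours.

every 6 hours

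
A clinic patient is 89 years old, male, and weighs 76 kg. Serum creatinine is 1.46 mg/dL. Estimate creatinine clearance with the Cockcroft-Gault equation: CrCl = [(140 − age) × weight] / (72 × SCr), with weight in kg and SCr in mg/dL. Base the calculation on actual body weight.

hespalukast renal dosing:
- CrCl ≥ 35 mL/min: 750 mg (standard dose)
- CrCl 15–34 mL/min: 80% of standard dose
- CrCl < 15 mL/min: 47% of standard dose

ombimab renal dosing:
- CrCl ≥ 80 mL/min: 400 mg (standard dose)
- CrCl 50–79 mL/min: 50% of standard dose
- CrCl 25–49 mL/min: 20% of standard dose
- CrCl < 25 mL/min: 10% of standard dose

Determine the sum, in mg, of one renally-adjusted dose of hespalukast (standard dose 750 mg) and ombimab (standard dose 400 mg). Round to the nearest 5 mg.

830 mg

CrCl = (140 − 89) × 76 / (72 × 1.46) = 3876.0 / 105.12 ≈ 36.9 mL/min
CrCl ≈ 37 mL/min.
hespalukast: ≥ 35 mL/min → 100% of 750 mg = 750 mg.
ombimab: 25–49 mL/min → 20% of 400 mg = 80 mg.
Total = 750 + 80 = 830 mg.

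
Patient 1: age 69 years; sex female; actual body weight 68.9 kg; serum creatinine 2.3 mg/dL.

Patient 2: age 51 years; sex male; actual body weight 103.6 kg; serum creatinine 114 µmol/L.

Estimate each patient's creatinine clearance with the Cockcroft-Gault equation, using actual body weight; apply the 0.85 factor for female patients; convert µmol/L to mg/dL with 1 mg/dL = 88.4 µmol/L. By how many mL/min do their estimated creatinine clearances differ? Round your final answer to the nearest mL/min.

74 mL/min

Patient 1: CrCl = (140 − 69) × 68.9 / (72 × 2.3) × 0.85 = 4891.9 / 165.60 × 0.85 ≈ 25.1 mL/min
Patient 2: SCr = 114 / 88.4 = 1.29 mg/dL
Patient 2: CrCl = (140 − 51) × 103.6 / (72 × 1.29) = 9220.4 / 92.88 ≈ 99.3 mL/min
|25.1 − 99.3| = 74.2 mL/min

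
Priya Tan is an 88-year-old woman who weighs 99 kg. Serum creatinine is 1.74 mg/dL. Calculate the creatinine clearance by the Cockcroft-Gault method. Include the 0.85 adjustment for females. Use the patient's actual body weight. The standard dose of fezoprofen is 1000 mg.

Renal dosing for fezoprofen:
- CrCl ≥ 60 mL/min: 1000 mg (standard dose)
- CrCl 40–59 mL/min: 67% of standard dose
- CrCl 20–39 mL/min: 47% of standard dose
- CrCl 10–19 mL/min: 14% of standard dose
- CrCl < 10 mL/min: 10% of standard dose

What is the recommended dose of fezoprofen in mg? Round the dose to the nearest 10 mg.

470 mg

CrCl = (140 − 88) × 99 / (72 × 1.74) × 0.85 = 5148.0 / 125.28 × 0.85 ≈ 34.9 mL/min
CrCl ≈ 35 mL/min → bracket 20–39 mL/min.
47% of 1000 mg = 470 mg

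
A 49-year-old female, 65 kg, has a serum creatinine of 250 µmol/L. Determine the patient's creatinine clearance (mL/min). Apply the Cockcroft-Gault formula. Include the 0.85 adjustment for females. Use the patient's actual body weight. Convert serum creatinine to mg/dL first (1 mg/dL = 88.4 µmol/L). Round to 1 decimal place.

24.7 mL/min

SCr = 250 / 88.4 = 2.828 mg/dL
CrCl = (140 − 49) × 65 / (72 × 2.828) × 0.85 = 5915.0 / 203.62 × 0.85 ≈ 24.7 mL/min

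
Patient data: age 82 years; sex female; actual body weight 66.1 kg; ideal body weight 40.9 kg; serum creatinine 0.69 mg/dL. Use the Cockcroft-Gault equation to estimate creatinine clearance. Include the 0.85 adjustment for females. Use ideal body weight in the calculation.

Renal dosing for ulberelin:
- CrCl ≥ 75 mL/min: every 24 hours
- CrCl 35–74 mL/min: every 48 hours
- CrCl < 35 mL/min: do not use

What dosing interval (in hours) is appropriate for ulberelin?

every 48 hours

CrCl = (140 − 82) × 40.9 / (72 × 0.69) × 0.85 = 2372.2 / 49.68 × 0.85 ≈ 40.6 mL/min
CrCl ≈ 41 mL/min → bracket 35–74 mL/min → every 48 hours.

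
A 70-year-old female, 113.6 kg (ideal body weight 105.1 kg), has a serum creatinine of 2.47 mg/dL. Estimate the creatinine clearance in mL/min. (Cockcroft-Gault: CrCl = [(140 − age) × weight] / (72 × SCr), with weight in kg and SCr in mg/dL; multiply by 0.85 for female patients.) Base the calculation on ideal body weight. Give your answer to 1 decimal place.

35.2 mL/min

CrCl = (140 − 70) × 105.1 / (72 × 2.47) × 0.85 = 7357.0 / 177.84 × 0.85 ≈ 35.2 mL/min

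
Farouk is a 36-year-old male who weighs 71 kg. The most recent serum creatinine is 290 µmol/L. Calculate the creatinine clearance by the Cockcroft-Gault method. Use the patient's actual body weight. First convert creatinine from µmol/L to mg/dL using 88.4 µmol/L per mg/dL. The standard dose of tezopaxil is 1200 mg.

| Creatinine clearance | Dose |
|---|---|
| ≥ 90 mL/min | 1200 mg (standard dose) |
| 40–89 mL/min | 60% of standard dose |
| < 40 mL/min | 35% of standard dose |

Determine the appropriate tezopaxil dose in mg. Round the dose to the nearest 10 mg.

420 mg

SCr = 290 / 88.4 = 3.281 mg/dL
CrCl = (140 − 36) × 71 / (72 × 3.281) = 7384.0 / 236.23 ≈ 31.3 mL/min
CrCl ≈ 31 mL/min → bracket < 40 mL/min.
35% of 1200 mg = 420 mg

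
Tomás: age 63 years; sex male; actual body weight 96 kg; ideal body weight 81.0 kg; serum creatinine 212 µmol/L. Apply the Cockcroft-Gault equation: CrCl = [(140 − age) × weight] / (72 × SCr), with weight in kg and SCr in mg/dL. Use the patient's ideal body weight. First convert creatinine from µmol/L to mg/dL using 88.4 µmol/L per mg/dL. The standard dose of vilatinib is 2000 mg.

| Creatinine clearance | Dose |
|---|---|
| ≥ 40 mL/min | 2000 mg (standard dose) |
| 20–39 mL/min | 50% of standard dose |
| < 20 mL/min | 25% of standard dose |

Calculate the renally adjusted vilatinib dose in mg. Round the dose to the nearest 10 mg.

SCr = 212 / 88.4 = 2.398 mg/dL
CrCl = (140 − 63) × 81 / (72 × 2.398) = 6237.0 / 172.66 ≈ 36.1 mL/min
CrCl ≈ 36 mL/min → bracket 20–39 mL/min.
50% of 2000 mg = 1000 mg

1000 mg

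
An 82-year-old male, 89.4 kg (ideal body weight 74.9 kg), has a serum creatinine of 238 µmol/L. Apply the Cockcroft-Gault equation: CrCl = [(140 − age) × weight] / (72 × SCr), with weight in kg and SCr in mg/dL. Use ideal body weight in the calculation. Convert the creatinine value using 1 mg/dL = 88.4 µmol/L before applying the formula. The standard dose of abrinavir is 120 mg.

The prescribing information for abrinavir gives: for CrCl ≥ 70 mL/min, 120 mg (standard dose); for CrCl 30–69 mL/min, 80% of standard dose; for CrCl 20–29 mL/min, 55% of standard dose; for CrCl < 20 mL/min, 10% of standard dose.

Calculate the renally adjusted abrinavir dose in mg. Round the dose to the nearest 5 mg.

SCr = 238 / 88.4 = 2.692 mg/dL
CrCl = (140 − 82) × 74.9 / (72 × 2.692) = 4344.2 / 193.82 ≈ 22.4 mL/min
CrCl ≈ 22 mL/min → bracket 20–29 mL/min.
55% of 120 mg = 66 mg → 65 mg

65 mg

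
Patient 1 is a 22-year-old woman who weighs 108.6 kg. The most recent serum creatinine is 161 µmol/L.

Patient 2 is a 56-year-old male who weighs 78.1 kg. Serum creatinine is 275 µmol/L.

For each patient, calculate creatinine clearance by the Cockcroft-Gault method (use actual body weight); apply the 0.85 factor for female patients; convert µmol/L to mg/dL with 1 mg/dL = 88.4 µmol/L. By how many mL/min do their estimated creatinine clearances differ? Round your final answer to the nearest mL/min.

Patient 1: SCr = 161 / 88.4 = 1.821 mg/dL
Patient 1: CrCl = (140 − 22) × 108.6 / (72 × 1.821) × 0.85 = 12814.8 / 131.11 × 0.85 ≈ 83.1 mL/min
Patient 2: SCr = 275 / 88.4 = 3.111 mg/dL
Patient 2: CrCl = (140 − 56) × 78.1 / (72 × 3.111) = 6560.4 / 223.99 ≈ 29.3 mL/min
|83.1 − 29.3| = 53.8 mL/min

54 mL/min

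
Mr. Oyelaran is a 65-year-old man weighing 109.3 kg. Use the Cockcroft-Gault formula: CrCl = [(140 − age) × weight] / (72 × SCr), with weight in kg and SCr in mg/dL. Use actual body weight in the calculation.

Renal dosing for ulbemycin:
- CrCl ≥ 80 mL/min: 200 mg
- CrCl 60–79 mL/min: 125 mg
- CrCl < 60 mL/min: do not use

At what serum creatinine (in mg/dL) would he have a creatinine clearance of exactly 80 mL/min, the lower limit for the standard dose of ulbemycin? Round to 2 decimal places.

Standard dose requires CrCl ≥ 80 mL/min.
Set (140 − 65) × 109.3 / (72 × SCr) = 80
SCr = (140 − 65) × 109.3 / (72 × 80) = 1.423 mg/dL

1.42 mg/dL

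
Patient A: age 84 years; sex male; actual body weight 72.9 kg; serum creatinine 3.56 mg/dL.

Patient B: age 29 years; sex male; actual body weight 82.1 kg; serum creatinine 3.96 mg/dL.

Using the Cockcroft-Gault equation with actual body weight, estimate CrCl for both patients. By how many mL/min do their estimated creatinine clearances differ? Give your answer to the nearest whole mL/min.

Patient A: CrCl = (140 − 84) × 72.9 / (72 × 3.56) = 4082.4 / 256.32 ≈ 15.9 mL/min
Patient B: CrCl = (140 − 29) × 82.1 / (72 × 3.96) = 9113.1 / 285.12 ≈ 32.0 mL/min
|15.9 − 32.0| = 16.1 mL/min

16 mL/min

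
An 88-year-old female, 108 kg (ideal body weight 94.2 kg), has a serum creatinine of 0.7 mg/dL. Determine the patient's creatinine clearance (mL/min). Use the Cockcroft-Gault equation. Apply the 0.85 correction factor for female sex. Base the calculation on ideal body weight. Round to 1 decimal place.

82.6 mL/min

CrCl = (140 − 88) × 94.2 / (72 × 0.7) × 0.85 = 4898.4 / 50.40 × 0.85 ≈ 82.6 mL/min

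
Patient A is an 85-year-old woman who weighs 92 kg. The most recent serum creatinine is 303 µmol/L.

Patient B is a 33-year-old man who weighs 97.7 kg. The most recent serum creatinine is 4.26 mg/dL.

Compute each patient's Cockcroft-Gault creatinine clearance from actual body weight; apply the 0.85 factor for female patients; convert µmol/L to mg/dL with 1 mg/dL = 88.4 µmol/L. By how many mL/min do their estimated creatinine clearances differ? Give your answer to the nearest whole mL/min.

Patient A: SCr = 303 / 88.4 = 3.428 mg/dL
Patient A: CrCl = (140 − 85) × 92 / (72 × 3.428) × 0.85 = 5060.0 / 246.82 × 0.85 ≈ 17.4 mL/min
Patient B: CrCl = (140 − 33) × 97.7 / (72 × 4.26) = 10453.9 / 306.72 ≈ 34.1 mL/min
|17.4 − 34.1| = 16.7 mL/min

17 mL/min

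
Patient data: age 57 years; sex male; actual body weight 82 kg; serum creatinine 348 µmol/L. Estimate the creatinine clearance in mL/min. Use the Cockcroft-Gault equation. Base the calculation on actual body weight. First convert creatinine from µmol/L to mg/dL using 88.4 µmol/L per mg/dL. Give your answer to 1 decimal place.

24.0 mL/min

SCr = 348 / 88.4 = 3.937 mg/dL
CrCl = (140 − 57) × 82 / (72 × 3.937) = 6806.0 / 283.46 ≈ 24.0 mL/min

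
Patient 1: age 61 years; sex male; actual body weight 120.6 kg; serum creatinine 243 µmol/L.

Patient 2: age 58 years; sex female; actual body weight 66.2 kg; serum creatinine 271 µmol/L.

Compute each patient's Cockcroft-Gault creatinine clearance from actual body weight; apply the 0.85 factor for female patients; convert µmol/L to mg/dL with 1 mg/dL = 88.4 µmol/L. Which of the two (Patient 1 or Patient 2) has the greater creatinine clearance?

Patient 1

Patient 1: SCr = 243 / 88.4 = 2.749 mg/dL
Patient 1: CrCl = (140 − 61) × 120.6 / (72 × 2.749) = 9527.4 / 197.93 ≈ 48.1 mL/min
Patient 2: SCr = 271 / 88.4 = 3.066 mg/dL
Patient 2: CrCl = (140 − 58) × 66.2 / (72 × 3.066) × 0.85 = 5428.4 / 220.75 × 0.85 ≈ 20.9 mL/min
48.1 vs 20.9 mL/min → Patient 1 is higher.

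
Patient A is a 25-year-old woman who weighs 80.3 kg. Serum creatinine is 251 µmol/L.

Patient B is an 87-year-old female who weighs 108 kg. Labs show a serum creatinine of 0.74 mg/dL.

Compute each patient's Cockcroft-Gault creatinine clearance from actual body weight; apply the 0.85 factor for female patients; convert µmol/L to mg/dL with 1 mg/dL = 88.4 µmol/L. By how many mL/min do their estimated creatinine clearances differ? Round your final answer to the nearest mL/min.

Patient A: SCr = 251 / 88.4 = 2.839 mg/dL
Patient A: CrCl = (140 − 25) × 80.3 / (72 × 2.839) × 0.85 = 9234.5 / 204.41 × 0.85 ≈ 38.4 mL/min
Patient B: CrCl = (140 − 87) × 108 / (72 × 0.74) × 0.85 = 5724.0 / 53.28 × 0.85 ≈ 91.3 mL/min
|38.4 − 91.3| = 52.9 mL/min

53 mL/min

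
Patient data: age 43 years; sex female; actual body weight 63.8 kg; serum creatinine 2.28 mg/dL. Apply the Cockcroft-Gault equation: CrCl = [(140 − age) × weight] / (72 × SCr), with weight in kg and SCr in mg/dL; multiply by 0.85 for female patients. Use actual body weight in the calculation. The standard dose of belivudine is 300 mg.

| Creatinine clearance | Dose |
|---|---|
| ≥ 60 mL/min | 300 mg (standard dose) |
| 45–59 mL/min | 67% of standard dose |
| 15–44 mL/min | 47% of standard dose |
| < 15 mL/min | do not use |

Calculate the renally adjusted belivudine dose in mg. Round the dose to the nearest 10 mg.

140 mg

CrCl = (140 − 43) × 63.8 / (72 × 2.28) × 0.85 = 6188.6 / 164.16 × 0.85 ≈ 32.0 mL/min
CrCl ≈ 32 mL/min → bracket 15–44 mL/min.
47% of 300 mg = 141 mg → 140 mg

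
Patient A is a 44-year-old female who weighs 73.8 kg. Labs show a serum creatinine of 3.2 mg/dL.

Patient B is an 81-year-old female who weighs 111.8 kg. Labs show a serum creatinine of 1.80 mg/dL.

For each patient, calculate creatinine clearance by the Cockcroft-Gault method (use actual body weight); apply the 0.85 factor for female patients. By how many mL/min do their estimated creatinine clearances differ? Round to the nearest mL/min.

17 mL/min

Patient A: CrCl = (140 − 44) × 73.8 / (72 × 3.2) × 0.85 = 7084.8 / 230.40 × 0.85 ≈ 26.1 mL/min
Patient B: CrCl = (140 − 81) × 111.8 / (72 × 1.8) × 0.85 = 6596.2 / 129.60 × 0.85 ≈ 43.3 mL/min
|26.1 − 43.3| = 17.2 mL/min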